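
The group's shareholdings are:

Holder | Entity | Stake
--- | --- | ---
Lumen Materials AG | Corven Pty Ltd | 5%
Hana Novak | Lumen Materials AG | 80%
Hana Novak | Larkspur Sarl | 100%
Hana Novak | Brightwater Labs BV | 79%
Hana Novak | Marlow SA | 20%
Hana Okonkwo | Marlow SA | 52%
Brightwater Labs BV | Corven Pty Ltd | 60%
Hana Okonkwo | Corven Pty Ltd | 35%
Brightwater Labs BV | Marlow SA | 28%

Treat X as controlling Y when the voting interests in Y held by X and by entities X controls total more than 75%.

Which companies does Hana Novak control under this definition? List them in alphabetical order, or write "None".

Brightwater Labs BV, Larkspur Sarl, Lumen Materials AG

Hana Novak holds 80% of Lumen, so Hana Novak controls Lumen.
Hana Novak holds 79% of Brightwater, so Hana Novak controls Brightwater.
Hana Novak holds 100% of Larkspur, so Hana Novak controls Larkspur.
No other company's threshold is met.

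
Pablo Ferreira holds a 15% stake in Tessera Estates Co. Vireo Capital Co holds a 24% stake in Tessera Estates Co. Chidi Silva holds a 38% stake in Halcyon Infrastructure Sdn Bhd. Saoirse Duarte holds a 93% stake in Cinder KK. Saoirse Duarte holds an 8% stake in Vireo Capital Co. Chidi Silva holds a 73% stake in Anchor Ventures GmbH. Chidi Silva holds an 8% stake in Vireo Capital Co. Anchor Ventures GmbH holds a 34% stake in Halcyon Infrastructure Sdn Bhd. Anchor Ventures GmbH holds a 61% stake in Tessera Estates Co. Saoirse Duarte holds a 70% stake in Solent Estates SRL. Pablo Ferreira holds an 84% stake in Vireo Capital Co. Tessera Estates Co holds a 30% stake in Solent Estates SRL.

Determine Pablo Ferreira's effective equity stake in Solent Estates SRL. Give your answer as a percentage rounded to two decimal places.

10.55%

Pablo reaches Solent along 2 paths.
Via Vireo → Tessera: 84% × 24% × 30% = 6.048%.
Via Tessera: 15% × 30% = 4.5%.
Total: 6.048% + 4.5% = 10.548%.
Rounded: 10.55%.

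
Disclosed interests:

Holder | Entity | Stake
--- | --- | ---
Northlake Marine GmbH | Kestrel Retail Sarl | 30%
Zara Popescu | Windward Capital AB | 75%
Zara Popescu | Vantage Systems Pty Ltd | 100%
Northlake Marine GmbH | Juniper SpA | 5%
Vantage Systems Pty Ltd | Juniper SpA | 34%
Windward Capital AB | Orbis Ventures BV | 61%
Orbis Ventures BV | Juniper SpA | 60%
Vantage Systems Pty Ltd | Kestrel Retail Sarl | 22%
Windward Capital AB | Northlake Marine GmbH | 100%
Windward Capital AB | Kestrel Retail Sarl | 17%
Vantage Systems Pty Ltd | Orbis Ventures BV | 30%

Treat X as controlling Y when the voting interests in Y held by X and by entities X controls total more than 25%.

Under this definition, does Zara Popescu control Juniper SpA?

Yes

Zara holds 75% of Windward, so Zara controls Windward.
Windward holds 100% of Northlake, so Zara controls Northlake.
Zara holds 100% of Vantage, so Zara controls Vantage.
Windward and Vantage together hold 61% + 30% = 91% of Orbis, so Zara controls Orbis.
Orbis and Vantage and Northlake together hold 60% + 34% + 5% = 99% of Juniper, so Zara controls Juniper.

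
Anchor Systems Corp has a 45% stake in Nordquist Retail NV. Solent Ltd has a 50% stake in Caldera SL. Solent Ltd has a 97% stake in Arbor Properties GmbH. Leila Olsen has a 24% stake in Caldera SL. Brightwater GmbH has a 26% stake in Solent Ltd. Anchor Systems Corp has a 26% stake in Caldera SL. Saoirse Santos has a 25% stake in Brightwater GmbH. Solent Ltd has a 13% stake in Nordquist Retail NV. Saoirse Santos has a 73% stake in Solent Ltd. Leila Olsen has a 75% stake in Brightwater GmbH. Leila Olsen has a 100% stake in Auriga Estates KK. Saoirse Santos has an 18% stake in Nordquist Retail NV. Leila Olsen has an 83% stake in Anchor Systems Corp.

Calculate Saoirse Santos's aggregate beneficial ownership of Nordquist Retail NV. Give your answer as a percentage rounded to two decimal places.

28.34%

Saoirse reaches Nordquist along 3 paths.
Via Solent: 73% × 13% = 9.49%.
Via Brightwater → Solent: 25% × 26% × 13% = 0.845%.
Direct stake: 18% = 18%.
Total: 9.49% + 0.845% + 18% = 28.335%.
Rounded: 28.34%.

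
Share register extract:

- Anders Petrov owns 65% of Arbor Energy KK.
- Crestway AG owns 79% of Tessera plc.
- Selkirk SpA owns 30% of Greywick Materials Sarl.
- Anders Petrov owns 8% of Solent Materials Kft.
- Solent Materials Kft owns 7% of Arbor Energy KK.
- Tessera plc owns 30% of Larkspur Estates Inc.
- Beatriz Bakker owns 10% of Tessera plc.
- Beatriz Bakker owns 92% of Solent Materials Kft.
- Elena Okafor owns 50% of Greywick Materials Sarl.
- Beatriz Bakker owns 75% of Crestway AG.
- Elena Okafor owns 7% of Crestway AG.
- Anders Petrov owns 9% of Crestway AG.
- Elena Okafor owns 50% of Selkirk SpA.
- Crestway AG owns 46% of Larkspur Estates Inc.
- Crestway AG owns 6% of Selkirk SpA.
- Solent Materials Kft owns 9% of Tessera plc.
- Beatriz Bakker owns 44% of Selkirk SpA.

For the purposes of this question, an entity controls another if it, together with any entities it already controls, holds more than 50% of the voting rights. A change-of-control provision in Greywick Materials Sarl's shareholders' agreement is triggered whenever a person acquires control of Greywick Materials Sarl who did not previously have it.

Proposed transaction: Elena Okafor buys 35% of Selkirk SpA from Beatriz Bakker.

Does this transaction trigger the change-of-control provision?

Yes

The purchase adds only to Elena's holdings (Beatriz's stake shrinks), so Elena is the only person who could newly come to control Greywick.
Elena's largest direct stake is 50% in Selkirk, which does not meet the threshold, so Elena controls no company.
In Greywick, Elena's side holds only 50%, not > 50%.
So before the transaction, Elena does not control Greywick.
After the purchase, Elena's direct stake in Selkirk rises to 50% + 35% = 85%, and Beatriz's stake falls to 9%.
Elena holds 85% of Selkirk, so Elena controls Selkirk.
Elena and Selkirk together hold 50% + 30% = 80% of Greywick, so Elena controls Greywick.
Elena did not control Greywick before and does after, so the clause is triggered.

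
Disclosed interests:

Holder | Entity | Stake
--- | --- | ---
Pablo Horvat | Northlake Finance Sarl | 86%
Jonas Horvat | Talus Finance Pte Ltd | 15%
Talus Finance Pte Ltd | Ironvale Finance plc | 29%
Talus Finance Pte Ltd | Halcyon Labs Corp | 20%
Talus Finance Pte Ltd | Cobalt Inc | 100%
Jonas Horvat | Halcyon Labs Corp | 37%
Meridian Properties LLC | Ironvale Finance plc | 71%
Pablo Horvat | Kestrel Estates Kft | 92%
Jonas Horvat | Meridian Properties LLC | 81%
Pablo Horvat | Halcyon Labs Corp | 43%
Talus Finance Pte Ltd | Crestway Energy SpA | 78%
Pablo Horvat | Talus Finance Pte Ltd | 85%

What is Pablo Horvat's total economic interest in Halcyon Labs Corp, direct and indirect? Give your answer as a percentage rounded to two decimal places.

Pablo reaches Halcyon along 2 paths.
Direct stake: 43% = 43%.
Via Talus: 85% × 20% = 17%.
Total: 43% + 17% = 60%.
Rounded: 60.00%.

60.00%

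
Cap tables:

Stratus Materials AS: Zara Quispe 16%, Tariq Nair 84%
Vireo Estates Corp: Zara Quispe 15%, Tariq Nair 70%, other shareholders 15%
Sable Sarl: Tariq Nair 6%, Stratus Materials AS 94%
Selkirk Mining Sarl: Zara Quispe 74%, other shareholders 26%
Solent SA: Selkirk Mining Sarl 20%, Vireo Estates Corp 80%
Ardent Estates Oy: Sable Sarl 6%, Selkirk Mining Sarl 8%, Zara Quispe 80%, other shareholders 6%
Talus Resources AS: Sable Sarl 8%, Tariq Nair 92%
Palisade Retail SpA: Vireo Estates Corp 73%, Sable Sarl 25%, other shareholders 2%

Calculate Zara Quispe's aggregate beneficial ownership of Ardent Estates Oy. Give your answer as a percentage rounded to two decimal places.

86.82%

Zara reaches Ardent along 3 paths.
Via Stratus → Sable: 16% × 94% × 6% = 0.9024%.
Via Selkirk: 74% × 8% = 5.92%.
Direct stake: 80% = 80%.
Total: 0.9024% + 5.92% + 80% = 86.8224%.
Rounded: 86.82%.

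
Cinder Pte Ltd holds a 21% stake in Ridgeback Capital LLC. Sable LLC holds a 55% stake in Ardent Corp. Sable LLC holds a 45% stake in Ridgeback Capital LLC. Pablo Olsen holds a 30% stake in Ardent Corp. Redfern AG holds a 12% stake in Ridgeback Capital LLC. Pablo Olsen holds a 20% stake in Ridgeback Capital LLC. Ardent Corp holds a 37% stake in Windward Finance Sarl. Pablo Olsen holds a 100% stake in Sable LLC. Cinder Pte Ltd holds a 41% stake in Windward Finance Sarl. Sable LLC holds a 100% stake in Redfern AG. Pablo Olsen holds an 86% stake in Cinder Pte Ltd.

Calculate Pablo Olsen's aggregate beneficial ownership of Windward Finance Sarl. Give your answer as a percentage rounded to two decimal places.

Pablo reaches Windward along 3 paths.
Via Sable → Ardent: 100% × 55% × 37% = 20.35%.
Via Ardent: 30% × 37% = 11.1%.
Via Cinder: 86% × 41% = 35.26%.
Total: 20.35% + 11.1% + 35.26% = 66.71%.

66.71%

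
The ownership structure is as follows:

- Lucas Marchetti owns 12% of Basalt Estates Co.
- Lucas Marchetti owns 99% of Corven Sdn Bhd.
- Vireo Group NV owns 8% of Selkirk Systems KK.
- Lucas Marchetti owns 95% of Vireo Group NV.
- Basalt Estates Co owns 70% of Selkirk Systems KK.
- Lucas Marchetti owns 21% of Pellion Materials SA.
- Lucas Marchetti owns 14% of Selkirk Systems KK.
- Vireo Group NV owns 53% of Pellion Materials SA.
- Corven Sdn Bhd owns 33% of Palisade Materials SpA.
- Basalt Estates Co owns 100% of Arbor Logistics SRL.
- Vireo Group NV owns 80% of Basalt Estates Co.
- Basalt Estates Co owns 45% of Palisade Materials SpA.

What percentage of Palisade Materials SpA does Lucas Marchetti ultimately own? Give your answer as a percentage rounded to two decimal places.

Lucas reaches Palisade along 3 paths.
Via Basalt: 12% × 45% = 5.4%.
Via Vireo → Basalt: 95% × 80% × 45% = 34.2%.
Via Corven: 99% × 33% = 32.67%.
Total: 5.4% + 34.2% + 32.67% = 72.27%.

72.27%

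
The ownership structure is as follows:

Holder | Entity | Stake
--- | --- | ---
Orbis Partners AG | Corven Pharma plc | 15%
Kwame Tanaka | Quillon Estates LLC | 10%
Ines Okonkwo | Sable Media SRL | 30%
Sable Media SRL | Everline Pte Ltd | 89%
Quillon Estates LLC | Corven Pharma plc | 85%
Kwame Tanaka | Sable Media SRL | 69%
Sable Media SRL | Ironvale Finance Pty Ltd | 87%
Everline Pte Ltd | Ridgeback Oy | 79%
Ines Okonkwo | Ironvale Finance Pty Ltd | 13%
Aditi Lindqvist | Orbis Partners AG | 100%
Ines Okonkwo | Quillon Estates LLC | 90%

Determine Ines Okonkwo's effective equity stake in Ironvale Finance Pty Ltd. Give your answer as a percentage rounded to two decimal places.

Ines reaches Ironvale along 2 paths.
Via Sable: 30% × 87% = 26.1%.
Direct stake: 13% = 13%.
Total: 26.1% + 13% = 39.1%.
Rounded: 39.10%.

39.10%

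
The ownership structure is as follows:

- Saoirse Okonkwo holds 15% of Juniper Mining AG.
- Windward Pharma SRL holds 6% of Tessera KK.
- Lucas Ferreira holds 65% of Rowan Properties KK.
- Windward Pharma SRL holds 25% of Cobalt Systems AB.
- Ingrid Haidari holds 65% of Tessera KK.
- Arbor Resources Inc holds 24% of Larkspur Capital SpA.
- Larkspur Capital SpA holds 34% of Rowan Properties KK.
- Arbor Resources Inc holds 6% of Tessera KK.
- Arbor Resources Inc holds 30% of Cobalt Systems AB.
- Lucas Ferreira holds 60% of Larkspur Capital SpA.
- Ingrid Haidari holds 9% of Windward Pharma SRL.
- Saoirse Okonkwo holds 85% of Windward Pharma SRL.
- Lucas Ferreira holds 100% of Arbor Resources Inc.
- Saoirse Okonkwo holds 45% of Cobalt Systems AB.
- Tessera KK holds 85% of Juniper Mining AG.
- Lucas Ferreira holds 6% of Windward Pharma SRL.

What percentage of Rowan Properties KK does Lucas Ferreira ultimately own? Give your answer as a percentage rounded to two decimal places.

Lucas reaches Rowan along 3 paths.
Via Larkspur: 60% × 34% = 20.4%.
Via Arbor → Larkspur: 100% × 24% × 34% = 8.16%.
Direct stake: 65% = 65%.
Total: 20.4% + 8.16% + 65% = 93.56%.

93.56%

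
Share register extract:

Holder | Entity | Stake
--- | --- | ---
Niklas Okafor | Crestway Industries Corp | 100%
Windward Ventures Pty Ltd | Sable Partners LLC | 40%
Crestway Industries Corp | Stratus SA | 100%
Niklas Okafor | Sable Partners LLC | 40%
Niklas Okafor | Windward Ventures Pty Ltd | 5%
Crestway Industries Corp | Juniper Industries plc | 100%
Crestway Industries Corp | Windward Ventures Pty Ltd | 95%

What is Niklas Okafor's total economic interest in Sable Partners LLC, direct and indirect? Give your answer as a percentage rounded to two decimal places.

Niklas reaches Sable along 3 paths.
Direct stake: 40% = 40%.
Via Windward: 5% × 40% = 2%.
Via Crestway → Windward: 100% × 95% × 40% = 38%.
Total: 40% + 2% + 38% = 80%.
Rounded: 80.00%.

80.00%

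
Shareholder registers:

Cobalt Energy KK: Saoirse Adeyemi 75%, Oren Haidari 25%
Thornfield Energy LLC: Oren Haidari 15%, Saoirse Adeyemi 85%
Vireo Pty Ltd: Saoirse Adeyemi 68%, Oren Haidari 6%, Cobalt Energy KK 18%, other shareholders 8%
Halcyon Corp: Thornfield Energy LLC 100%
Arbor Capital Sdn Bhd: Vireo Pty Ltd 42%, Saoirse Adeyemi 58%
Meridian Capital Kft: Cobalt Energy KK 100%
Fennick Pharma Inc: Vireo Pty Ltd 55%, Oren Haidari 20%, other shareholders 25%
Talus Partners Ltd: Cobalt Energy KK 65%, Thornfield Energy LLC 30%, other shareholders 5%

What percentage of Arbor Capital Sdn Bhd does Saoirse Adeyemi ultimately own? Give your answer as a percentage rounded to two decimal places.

Saoirse reaches Arbor along 3 paths.
Via Vireo: 68% × 42% = 28.56%.
Via Cobalt → Vireo: 75% × 18% × 42% = 5.67%.
Direct stake: 58% = 58%.
Total: 28.56% + 5.67% + 58% = 92.23%.

92.23%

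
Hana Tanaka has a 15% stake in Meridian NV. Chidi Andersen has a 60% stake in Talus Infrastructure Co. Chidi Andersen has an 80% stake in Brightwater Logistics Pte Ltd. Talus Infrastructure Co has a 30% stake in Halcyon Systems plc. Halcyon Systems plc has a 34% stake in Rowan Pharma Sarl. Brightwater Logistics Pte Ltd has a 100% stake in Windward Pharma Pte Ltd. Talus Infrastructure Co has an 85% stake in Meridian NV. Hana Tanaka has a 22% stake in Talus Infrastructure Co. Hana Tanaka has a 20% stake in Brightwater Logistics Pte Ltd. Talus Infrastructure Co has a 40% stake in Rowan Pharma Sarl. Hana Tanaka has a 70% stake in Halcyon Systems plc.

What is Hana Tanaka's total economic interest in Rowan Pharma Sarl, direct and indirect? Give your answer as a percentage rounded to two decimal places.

34.84%

Hana reaches Rowan along 3 paths.
Via Talus: 22% × 40% = 8.8%.
Via Halcyon: 70% × 34% = 23.8%.
Via Talus → Halcyon: 22% × 30% × 34% = 2.244%.
Total: 8.8% + 23.8% + 2.244% = 34.844%.
Rounded: 34.84%.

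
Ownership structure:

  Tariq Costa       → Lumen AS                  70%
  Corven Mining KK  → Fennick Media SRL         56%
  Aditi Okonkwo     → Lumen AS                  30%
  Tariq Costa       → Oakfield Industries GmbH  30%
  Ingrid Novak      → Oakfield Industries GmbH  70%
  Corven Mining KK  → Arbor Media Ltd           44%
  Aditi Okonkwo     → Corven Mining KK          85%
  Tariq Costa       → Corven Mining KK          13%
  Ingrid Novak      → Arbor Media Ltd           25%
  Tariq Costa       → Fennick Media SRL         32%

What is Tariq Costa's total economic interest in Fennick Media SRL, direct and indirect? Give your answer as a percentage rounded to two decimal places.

Tariq reaches Fennick along 2 paths.
Direct stake: 32% = 32%.
Via Corven: 13% × 56% = 7.28%.
Total: 32% + 7.28% = 39.28%.

39.28%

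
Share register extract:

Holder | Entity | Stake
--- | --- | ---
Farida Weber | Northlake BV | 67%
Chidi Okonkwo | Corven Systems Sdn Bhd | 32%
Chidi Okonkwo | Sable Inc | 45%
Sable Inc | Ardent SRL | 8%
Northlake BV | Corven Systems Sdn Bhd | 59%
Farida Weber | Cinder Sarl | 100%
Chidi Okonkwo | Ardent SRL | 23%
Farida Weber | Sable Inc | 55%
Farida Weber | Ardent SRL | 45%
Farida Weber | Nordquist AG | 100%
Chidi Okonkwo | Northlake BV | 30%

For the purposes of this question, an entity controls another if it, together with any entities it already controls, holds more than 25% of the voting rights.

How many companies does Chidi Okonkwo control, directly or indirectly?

4

Chidi holds 45% of Sable, so Chidi controls Sable.
Chidi holds 30% of Northlake, so Chidi controls Northlake.
Northlake and Chidi together hold 59% + 32% = 91% of Corven, so Chidi controls Corven.
Chidi and Sable together hold 23% + 8% = 31% of Ardent, so Chidi controls Ardent.
No other company's threshold is met.
Chidi controls 4 companies.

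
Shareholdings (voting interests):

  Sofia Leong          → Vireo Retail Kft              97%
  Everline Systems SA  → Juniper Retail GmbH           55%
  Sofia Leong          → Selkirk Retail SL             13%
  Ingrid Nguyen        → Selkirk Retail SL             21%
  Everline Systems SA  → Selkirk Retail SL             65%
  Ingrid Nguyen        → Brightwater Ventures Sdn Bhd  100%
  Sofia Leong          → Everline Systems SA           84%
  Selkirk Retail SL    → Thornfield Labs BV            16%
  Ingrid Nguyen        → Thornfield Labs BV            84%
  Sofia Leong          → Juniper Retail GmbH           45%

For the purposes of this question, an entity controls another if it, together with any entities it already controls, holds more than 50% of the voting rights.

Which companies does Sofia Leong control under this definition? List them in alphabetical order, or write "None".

Sofia holds 84% of Everline, so Sofia controls Everline.
Everline and Sofia together hold 55% + 45% = 100% of Juniper, so Sofia controls Juniper.
Everline and Sofia together hold 65% + 13% = 78% of Selkirk, so Sofia controls Selkirk.
Sofia holds 97% of Vireo, so Sofia controls Vireo.
No other company's threshold is met.

Everline Systems SA, Juniper Retail GmbH, Selkirk Retail SL, Vireo Retail Kft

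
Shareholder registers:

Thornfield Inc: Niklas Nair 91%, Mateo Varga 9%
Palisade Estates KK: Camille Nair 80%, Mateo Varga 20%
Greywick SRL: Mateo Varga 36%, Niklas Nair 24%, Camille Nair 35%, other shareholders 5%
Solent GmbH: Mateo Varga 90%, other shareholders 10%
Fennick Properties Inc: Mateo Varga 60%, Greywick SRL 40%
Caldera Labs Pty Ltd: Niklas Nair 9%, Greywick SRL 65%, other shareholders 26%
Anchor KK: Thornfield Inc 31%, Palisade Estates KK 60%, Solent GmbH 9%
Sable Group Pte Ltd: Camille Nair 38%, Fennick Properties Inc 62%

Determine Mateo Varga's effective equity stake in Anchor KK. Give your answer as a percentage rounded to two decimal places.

22.89%

Mateo reaches Anchor along 3 paths.
Via Thornfield: 9% × 31% = 2.79%.
Via Palisade: 20% × 60% = 12%.
Via Solent: 90% × 9% = 8.1%.
Total: 2.79% + 12% + 8.1% = 22.89%.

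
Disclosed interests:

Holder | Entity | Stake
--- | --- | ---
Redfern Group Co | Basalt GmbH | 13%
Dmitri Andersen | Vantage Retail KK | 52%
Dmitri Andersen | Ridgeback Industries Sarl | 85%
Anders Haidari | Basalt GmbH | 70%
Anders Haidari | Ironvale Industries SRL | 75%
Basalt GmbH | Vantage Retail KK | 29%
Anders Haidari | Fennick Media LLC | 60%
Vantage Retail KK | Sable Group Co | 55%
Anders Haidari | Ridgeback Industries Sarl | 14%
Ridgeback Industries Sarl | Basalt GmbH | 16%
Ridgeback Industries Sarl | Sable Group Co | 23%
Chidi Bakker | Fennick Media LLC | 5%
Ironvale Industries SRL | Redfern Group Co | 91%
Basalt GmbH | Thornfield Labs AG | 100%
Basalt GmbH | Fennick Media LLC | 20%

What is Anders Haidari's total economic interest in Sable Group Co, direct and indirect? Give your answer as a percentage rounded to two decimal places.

16.16%

Anders reaches Sable along 4 paths.
Via Basalt → Vantage: 70% × 29% × 55% = 11.165%.
Via Ironvale → Redfern → Basalt → Vantage: 75% × 91% × 13% × 29% × 55% = 1.41516375%.
Via Ridgeback → Basalt → Vantage: 14% × 16% × 29% × 55% = 0.35728%.
Via Ridgeback: 14% × 23% = 3.22%.
Total: 11.165% + 1.41516375% + 0.35728% + 3.22% = 16.15744375%.
Rounded: 16.16%.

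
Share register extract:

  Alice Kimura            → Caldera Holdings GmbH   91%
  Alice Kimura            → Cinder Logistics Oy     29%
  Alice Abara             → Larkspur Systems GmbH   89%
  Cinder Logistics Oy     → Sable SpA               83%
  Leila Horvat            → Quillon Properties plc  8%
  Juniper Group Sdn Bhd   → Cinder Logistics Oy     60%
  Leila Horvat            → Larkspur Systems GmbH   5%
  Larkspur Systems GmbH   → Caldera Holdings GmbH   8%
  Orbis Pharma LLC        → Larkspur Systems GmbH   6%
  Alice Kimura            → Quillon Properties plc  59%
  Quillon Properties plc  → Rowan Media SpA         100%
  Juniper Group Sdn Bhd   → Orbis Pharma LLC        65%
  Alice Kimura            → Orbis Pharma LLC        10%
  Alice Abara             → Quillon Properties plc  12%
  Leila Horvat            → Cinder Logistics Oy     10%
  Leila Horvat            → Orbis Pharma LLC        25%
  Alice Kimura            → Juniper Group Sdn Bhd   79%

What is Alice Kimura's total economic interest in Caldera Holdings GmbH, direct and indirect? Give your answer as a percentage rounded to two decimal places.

Alice Kimura reaches Caldera along 3 paths.
Direct stake: 91% = 91%.
Via Orbis → Larkspur: 10% × 6% × 8% = 0.048%.
Via Juniper → Orbis → Larkspur: 79% × 65% × 6% × 8% = 0.24648%.
Total: 91% + 0.048% + 0.24648% = 91.29448%.
Rounded: 91.29%.

91.29%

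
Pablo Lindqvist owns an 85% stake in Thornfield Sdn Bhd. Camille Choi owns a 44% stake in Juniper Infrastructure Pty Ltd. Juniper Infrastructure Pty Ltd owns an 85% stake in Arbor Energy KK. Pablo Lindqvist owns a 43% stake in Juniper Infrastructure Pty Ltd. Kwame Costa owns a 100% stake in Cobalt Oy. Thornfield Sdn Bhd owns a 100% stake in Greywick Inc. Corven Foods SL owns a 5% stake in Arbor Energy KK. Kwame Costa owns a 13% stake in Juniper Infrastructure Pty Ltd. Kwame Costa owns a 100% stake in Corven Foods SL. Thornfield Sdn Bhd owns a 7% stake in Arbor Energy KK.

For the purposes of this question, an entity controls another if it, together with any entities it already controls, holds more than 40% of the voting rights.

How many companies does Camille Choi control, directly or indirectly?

2

Camille holds 44% of Juniper, so Camille controls Juniper.
Juniper holds 85% of Arbor, so Camille controls Arbor.
No other company's threshold is met.
Camille controls 2 companies.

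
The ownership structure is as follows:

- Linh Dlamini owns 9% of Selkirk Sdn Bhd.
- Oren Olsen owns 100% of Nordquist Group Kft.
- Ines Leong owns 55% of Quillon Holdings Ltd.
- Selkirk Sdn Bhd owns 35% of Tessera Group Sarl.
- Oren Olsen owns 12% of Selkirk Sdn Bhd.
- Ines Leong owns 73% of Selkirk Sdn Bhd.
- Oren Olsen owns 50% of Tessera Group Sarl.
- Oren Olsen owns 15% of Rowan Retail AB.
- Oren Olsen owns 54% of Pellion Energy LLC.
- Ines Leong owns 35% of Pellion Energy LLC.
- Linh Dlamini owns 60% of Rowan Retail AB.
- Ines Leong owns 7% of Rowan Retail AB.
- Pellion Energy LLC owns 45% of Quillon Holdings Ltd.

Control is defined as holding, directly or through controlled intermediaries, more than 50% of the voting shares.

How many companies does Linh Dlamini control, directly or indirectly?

Linh holds 60% of Rowan, so Linh controls Rowan.
No other company's threshold is met.
Linh controls 1 company.

1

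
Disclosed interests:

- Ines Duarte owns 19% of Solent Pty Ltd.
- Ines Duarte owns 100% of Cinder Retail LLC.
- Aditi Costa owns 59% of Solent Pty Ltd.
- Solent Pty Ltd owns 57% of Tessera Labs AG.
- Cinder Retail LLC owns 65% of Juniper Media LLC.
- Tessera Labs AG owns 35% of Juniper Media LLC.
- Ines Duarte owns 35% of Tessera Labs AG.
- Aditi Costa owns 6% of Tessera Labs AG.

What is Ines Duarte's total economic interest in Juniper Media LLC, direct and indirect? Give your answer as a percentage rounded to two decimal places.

Ines reaches Juniper along 3 paths.
Via Solent → Tessera: 19% × 57% × 35% = 3.7905%.
Via Tessera: 35% × 35% = 12.25%.
Via Cinder: 100% × 65% = 65%.
Total: 3.7905% + 12.25% + 65% = 81.0405%.
Rounded: 81.04%.

81.04%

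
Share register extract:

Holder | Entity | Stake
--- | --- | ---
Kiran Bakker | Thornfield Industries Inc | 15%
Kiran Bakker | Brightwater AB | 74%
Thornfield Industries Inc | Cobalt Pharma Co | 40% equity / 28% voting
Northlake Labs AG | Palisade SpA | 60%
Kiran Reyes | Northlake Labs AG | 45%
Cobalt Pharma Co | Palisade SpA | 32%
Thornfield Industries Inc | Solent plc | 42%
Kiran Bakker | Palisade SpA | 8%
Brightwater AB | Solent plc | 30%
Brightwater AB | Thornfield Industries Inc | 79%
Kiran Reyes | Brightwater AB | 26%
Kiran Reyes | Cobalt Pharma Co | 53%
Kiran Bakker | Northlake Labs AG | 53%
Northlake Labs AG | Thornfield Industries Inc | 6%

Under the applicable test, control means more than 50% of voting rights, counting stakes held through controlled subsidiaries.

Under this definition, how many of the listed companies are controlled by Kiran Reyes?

1

Kiran Reyes holds 53% of Cobalt, so Kiran Reyes controls Cobalt.
No other company's threshold is met.
Kiran Reyes controls 1 company.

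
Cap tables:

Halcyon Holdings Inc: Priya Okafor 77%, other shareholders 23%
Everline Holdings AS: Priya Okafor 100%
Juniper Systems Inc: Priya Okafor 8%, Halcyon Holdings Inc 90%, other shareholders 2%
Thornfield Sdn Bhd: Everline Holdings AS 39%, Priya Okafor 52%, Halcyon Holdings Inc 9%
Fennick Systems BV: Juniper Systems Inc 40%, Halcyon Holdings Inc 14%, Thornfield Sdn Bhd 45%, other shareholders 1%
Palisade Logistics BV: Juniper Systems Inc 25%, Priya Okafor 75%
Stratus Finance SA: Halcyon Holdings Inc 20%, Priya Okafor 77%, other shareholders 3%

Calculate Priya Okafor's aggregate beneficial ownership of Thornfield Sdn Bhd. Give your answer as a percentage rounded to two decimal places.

97.93%

Priya reaches Thornfield along 3 paths.
Via Everline: 100% × 39% = 39%.
Direct stake: 52% = 52%.
Via Halcyon: 77% × 9% = 6.93%.
Total: 39% + 52% + 6.93% = 97.93%.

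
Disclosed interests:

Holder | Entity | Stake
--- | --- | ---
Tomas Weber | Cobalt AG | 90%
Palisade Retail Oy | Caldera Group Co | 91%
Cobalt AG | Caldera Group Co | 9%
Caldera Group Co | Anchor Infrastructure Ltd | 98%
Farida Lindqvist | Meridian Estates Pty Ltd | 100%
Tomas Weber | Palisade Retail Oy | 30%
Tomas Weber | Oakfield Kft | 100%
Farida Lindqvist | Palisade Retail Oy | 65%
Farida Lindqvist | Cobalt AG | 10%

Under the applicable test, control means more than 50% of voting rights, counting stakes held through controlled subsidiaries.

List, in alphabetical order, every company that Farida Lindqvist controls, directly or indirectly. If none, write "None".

Anchor Infrastructure Ltd, Caldera Group Co, Meridian Estates Pty Ltd, Palisade Retail Oy

Farida holds 65% of Palisade, so Farida controls Palisade.
Farida holds 100% of Meridian, so Farida controls Meridian.
Palisade holds 91% of Caldera, so Farida controls Caldera.
Caldera holds 98% of Anchor, so Farida controls Anchor.
No other company's threshold is met.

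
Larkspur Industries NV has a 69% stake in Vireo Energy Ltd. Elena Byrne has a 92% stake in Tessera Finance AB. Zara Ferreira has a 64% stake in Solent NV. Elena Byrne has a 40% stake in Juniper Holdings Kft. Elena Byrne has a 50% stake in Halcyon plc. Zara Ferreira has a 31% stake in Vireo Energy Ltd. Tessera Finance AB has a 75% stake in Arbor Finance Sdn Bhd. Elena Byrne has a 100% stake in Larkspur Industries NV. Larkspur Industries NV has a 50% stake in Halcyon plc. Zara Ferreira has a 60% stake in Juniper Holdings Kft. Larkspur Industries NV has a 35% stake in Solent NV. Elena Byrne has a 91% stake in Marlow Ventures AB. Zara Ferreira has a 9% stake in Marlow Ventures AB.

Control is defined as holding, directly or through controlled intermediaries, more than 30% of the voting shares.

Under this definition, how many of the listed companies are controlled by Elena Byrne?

Elena holds 91% of Marlow, so Elena controls Marlow.
Elena holds 40% of Juniper, so Elena controls Juniper.
Elena holds 100% of Larkspur, so Elena controls Larkspur.
Elena holds 92% of Tessera, so Elena controls Tessera.
Larkspur holds 69% of Vireo, so Elena controls Vireo.
Larkspur holds 35% of Solent, so Elena controls Solent.
Tessera holds 75% of Arbor, so Elena controls Arbor.
Elena and Larkspur together hold 50% + 50% = 100% of Halcyon, so Elena controls Halcyon.
Elena controls 8 companies.

8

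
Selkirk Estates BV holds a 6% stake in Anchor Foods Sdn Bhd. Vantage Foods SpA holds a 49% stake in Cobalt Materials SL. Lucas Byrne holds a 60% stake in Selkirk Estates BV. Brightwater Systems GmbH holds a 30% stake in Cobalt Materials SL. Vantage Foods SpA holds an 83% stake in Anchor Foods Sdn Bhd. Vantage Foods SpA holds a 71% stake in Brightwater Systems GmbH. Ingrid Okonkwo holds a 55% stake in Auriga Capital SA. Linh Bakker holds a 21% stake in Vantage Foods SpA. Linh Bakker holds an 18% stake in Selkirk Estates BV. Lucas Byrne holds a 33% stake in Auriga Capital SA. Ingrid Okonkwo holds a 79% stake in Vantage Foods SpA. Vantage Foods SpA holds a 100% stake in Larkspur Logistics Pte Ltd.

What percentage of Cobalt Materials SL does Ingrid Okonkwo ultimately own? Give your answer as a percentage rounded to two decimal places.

55.54%

Ingrid reaches Cobalt along 2 paths.
Via Vantage: 79% × 49% = 38.71%.
Via Vantage → Brightwater: 79% × 71% × 30% = 16.827%.
Total: 38.71% + 16.827% = 55.537%.
Rounded: 55.54%.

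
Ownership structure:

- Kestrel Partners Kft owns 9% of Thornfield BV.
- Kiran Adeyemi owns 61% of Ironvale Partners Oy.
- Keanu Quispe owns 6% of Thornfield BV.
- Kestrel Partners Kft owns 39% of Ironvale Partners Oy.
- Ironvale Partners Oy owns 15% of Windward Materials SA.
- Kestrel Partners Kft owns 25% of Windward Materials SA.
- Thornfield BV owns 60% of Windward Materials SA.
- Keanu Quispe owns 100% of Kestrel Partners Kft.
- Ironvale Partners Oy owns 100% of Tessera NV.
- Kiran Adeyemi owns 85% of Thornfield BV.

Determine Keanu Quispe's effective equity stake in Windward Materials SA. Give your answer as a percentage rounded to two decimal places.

Keanu reaches Windward along 4 paths.
Via Kestrel → Ironvale: 100% × 39% × 15% = 5.85%.
Via Kestrel: 100% × 25% = 25%.
Via Thornfield: 6% × 60% = 3.6%.
Via Kestrel → Thornfield: 100% × 9% × 60% = 5.4%.
Total: 5.85% + 25% + 3.6% + 5.4% = 39.85%.

39.85%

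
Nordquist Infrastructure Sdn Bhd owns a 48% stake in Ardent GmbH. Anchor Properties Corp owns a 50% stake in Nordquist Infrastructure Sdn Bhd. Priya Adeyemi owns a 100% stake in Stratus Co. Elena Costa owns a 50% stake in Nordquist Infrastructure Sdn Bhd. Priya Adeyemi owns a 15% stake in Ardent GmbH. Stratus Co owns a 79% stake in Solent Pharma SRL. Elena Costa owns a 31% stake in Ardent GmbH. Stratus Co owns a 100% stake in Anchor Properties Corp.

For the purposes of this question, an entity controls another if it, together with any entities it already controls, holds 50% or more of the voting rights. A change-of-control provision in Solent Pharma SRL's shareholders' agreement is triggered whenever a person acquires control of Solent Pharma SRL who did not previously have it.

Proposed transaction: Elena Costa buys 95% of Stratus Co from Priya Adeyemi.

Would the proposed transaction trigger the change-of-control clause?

Yes

The purchase adds only to Elena's holdings (Priya's stake shrinks), so Elena is the only person who could newly come to control Solent.
Elena holds 50% of Nordquist, so Elena controls Nordquist.
Nordquist and Elena together hold 48% + 31% = 79% of Ardent, so Elena controls Ardent.
Neither Elena nor any entity Elena controls holds any voting interest in Solent.
So before the transaction, Elena does not control Solent.
After the purchase, Elena holds 95% of Stratus directly, and Priya's stake falls to 5%.
Elena holds 95% of Stratus, so Elena controls Stratus.
Stratus holds 79% of Solent, so Elena controls Solent.
Elena did not control Solent before and does after, so the clause is triggered.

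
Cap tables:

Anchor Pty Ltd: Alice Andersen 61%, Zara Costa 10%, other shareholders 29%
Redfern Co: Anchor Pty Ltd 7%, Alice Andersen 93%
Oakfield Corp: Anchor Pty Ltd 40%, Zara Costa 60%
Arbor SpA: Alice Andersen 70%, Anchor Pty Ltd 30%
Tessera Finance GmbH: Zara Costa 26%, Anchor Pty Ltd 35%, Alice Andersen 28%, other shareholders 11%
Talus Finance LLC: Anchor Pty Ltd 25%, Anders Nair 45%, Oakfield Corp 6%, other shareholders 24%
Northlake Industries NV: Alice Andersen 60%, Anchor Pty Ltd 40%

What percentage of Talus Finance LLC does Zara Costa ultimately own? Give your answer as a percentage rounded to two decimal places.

Zara reaches Talus along 3 paths.
Via Anchor: 10% × 25% = 2.5%.
Via Anchor → Oakfield: 10% × 40% × 6% = 0.24%.
Via Oakfield: 60% × 6% = 3.6%.
Total: 2.5% + 0.24% + 3.6% = 6.34%.

6.34%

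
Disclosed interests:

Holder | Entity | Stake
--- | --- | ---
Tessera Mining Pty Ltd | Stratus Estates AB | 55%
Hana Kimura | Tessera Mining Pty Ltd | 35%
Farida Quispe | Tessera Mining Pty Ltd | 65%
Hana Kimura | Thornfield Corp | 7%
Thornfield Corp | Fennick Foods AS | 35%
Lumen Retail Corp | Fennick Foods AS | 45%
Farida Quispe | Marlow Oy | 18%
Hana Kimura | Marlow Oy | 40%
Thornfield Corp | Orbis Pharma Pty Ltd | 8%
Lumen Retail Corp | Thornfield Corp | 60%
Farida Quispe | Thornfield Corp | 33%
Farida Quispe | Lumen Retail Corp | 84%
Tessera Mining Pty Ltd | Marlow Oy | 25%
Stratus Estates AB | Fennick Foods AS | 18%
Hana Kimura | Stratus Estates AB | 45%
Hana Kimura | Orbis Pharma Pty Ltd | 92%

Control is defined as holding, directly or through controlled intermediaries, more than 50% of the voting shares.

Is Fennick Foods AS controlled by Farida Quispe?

Yes

Farida holds 65% of Tessera, so Farida controls Tessera.
Tessera holds 55% of Stratus, so Farida controls Stratus.
Farida holds 84% of Lumen, so Farida controls Lumen.
Farida and Lumen together hold 33% + 60% = 93% of Thornfield, so Farida controls Thornfield.
Lumen and Thornfield and Stratus together hold 45% + 35% + 18% = 98% of Fennick, so Farida controls Fennick.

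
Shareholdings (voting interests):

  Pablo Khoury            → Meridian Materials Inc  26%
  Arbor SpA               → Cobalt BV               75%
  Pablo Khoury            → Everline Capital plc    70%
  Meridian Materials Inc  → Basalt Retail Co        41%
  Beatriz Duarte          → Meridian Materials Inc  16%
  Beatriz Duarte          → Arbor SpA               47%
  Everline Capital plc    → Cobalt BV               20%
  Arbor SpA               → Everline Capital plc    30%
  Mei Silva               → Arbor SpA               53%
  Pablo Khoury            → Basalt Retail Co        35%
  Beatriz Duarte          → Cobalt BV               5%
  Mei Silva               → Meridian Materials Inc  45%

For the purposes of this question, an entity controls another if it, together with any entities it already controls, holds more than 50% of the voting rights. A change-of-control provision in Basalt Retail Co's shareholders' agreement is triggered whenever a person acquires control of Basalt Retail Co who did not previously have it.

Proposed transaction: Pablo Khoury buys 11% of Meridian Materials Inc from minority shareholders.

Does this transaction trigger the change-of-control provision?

The purchase changes only Pablo's holdings, so Pablo is the only person who could newly come to control Basalt.
Pablo holds 70% of Everline, so Pablo controls Everline.
In Basalt, Pablo's side holds only 35%, not > 50%.
So before the transaction, Pablo does not control Basalt.
After the purchase, Pablo's direct stake in Meridian rises to 26% + 11% = 37%.
Pablo's side now holds 37% of Meridian, not > 50%, so Pablo still does not control Meridian.
After the transaction, Pablo's side holds 35% of Basalt, not > 50%, so Pablo still does not control Basalt.
No new person acquires control, so the clause is not triggered.

No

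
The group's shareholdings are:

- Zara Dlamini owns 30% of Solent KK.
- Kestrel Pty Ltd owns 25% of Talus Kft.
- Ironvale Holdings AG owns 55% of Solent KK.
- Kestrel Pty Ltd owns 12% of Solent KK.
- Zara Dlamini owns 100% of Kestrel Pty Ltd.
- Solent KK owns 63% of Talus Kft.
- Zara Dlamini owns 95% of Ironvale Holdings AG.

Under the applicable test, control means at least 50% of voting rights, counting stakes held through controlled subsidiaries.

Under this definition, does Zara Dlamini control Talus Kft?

Yes

Zara holds 100% of Kestrel, so Zara controls Kestrel.
Zara holds 95% of Ironvale, so Zara controls Ironvale.
Zara and Ironvale and Kestrel together hold 30% + 55% + 12% = 97% of Solent, so Zara controls Solent.
Solent and Kestrel together hold 63% + 25% = 88% of Talus, so Zara controls Talus.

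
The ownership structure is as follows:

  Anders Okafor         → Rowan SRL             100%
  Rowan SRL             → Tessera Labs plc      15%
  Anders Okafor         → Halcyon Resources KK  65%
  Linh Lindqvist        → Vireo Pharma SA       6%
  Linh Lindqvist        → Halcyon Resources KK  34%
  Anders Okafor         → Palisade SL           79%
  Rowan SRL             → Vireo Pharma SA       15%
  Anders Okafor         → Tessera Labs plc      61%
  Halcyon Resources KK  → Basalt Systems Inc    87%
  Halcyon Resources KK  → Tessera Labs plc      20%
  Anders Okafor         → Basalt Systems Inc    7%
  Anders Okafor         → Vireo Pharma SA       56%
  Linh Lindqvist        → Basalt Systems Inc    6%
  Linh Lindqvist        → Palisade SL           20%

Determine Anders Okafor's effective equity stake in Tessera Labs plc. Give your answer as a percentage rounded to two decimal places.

Anders reaches Tessera along 3 paths.
Direct stake: 61% = 61%.
Via Halcyon: 65% × 20% = 13%.
Via Rowan: 100% × 15% = 15%.
Total: 61% + 13% + 15% = 89%.
Rounded: 89.00%.

89.00%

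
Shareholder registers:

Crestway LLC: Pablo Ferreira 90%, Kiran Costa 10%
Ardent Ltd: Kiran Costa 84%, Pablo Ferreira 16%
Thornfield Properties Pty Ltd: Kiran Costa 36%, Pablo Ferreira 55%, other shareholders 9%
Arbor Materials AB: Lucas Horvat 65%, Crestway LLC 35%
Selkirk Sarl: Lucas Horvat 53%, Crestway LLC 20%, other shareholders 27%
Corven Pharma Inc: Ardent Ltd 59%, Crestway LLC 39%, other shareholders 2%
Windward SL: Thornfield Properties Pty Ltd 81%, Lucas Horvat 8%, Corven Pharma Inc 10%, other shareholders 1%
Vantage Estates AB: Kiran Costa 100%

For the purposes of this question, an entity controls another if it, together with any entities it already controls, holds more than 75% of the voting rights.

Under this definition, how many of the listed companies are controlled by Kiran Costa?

2

Kiran holds 84% of Ardent, so Kiran controls Ardent.
Kiran holds 100% of Vantage, so Kiran controls Vantage.
No other company's threshold is met.
Kiran controls 2 companies.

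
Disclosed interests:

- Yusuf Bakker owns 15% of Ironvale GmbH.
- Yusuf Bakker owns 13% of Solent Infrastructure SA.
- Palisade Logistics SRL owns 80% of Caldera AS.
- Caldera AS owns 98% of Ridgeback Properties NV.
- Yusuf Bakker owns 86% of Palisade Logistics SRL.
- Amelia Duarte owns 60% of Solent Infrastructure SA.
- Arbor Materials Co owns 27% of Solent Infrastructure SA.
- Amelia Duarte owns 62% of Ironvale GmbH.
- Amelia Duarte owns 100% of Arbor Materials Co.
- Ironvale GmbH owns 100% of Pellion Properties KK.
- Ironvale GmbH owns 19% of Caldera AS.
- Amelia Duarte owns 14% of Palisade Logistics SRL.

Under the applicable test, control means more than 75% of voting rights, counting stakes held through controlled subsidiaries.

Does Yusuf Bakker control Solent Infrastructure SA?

Yusuf holds 86% of Palisade, so Yusuf controls Palisade.
Palisade holds 80% of Caldera, so Yusuf controls Caldera.
Caldera holds 98% of Ridgeback, so Yusuf controls Ridgeback.
In Solent, Yusuf's side holds only 13%, not > 75%.
So Yusuf does not control Solent.

No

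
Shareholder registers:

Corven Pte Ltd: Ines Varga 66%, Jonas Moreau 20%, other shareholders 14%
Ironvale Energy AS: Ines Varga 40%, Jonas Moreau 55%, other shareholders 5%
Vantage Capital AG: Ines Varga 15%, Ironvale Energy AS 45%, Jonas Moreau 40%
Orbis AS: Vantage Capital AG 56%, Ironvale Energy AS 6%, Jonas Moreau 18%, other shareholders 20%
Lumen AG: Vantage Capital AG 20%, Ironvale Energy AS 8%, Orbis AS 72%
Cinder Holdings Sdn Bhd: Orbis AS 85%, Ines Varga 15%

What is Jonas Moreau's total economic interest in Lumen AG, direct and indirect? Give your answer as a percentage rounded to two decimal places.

58.79%

Jonas reaches Lumen along 7 paths.
Via Ironvale → Vantage: 55% × 45% × 20% = 4.95%.
Via Vantage: 40% × 20% = 8%.
Via Ironvale: 55% × 8% = 4.4%.
Via Ironvale → Vantage → Orbis: 55% × 45% × 56% × 72% = 9.9792%.
Via Vantage → Orbis: 40% × 56% × 72% = 16.128%.
Via Ironvale → Orbis: 55% × 6% × 72% = 2.376%.
Via Orbis: 18% × 72% = 12.96%.
Total: 4.95% + 8% + 4.4% + 9.9792% + 16.128% + 2.376% + 12.96% = 58.7932%.
Rounded: 58.79%.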